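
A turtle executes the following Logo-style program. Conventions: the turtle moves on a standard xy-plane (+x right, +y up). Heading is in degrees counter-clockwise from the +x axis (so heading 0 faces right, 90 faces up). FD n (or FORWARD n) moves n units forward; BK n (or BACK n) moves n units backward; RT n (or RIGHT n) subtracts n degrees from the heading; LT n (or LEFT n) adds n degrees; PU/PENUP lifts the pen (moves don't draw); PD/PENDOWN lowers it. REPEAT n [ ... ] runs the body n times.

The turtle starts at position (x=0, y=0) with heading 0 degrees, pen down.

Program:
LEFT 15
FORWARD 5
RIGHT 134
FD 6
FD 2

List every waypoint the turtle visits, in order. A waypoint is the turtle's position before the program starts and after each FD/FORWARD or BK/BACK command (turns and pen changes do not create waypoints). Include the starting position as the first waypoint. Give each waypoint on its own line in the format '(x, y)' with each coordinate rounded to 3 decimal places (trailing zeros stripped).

Executing turtle program step by step:
Start: pos=(0,0), heading=0, pen down
LT 15: heading 0 -> 15
FD 5: (0,0) -> (4.83,1.294) [heading=15, draw]
RT 134: heading 15 -> 241
FD 6: (4.83,1.294) -> (1.921,-3.954) [heading=241, draw]
FD 2: (1.921,-3.954) -> (0.951,-5.703) [heading=241, draw]
Final: pos=(0.951,-5.703), heading=241, 3 segment(s) drawn
Waypoints (4 total):
(0, 0)
(4.83, 1.294)
(1.921, -3.954)
(0.951, -5.703)

Answer: (0, 0)
(4.83, 1.294)
(1.921, -3.954)
(0.951, -5.703)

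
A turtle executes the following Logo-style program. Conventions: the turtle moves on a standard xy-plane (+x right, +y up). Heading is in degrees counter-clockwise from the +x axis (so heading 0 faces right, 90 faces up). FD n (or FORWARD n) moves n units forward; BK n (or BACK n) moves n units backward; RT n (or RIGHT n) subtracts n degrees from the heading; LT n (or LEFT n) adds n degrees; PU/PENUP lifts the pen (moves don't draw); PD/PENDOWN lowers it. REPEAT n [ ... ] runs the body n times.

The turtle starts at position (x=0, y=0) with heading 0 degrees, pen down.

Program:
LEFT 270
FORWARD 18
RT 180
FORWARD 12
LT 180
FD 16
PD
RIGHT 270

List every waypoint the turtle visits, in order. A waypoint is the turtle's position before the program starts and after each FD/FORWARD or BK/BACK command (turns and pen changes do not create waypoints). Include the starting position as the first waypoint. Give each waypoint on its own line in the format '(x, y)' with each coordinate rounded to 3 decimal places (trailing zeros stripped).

Answer: (0, 0)
(0, -18)
(0, -6)
(0, -22)

Derivation:
Executing turtle program step by step:
Start: pos=(0,0), heading=0, pen down
LT 270: heading 0 -> 270
FD 18: (0,0) -> (0,-18) [heading=270, draw]
RT 180: heading 270 -> 90
FD 12: (0,-18) -> (0,-6) [heading=90, draw]
LT 180: heading 90 -> 270
FD 16: (0,-6) -> (0,-22) [heading=270, draw]
PD: pen down
RT 270: heading 270 -> 0
Final: pos=(0,-22), heading=0, 3 segment(s) drawn
Waypoints (4 total):
(0, 0)
(0, -18)
(0, -6)
(0, -22)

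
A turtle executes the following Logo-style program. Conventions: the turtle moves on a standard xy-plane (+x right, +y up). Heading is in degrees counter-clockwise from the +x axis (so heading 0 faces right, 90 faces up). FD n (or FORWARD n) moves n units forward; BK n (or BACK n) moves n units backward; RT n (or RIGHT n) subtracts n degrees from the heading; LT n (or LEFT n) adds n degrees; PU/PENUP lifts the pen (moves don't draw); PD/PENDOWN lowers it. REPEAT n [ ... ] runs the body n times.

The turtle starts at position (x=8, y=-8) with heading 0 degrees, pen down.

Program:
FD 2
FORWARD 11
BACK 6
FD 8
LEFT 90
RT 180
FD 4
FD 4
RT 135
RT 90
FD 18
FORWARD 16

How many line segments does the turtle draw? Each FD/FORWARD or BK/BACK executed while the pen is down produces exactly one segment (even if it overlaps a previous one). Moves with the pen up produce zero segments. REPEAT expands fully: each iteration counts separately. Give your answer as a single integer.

Answer: 8

Derivation:
Executing turtle program step by step:
Start: pos=(8,-8), heading=0, pen down
FD 2: (8,-8) -> (10,-8) [heading=0, draw]
FD 11: (10,-8) -> (21,-8) [heading=0, draw]
BK 6: (21,-8) -> (15,-8) [heading=0, draw]
FD 8: (15,-8) -> (23,-8) [heading=0, draw]
LT 90: heading 0 -> 90
RT 180: heading 90 -> 270
FD 4: (23,-8) -> (23,-12) [heading=270, draw]
FD 4: (23,-12) -> (23,-16) [heading=270, draw]
RT 135: heading 270 -> 135
RT 90: heading 135 -> 45
FD 18: (23,-16) -> (35.728,-3.272) [heading=45, draw]
FD 16: (35.728,-3.272) -> (47.042,8.042) [heading=45, draw]
Final: pos=(47.042,8.042), heading=45, 8 segment(s) drawn
Segments drawn: 8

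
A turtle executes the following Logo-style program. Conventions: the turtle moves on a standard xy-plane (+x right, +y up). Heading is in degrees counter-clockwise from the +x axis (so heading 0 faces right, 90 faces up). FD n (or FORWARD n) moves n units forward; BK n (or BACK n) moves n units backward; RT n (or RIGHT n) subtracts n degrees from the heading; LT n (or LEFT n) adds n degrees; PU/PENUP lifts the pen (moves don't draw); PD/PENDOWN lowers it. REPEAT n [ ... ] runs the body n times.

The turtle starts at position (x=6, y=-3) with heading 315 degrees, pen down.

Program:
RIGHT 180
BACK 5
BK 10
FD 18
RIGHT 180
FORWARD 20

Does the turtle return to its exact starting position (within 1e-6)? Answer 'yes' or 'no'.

Executing turtle program step by step:
Start: pos=(6,-3), heading=315, pen down
RT 180: heading 315 -> 135
BK 5: (6,-3) -> (9.536,-6.536) [heading=135, draw]
BK 10: (9.536,-6.536) -> (16.607,-13.607) [heading=135, draw]
FD 18: (16.607,-13.607) -> (3.879,-0.879) [heading=135, draw]
RT 180: heading 135 -> 315
FD 20: (3.879,-0.879) -> (18.021,-15.021) [heading=315, draw]
Final: pos=(18.021,-15.021), heading=315, 4 segment(s) drawn

Start position: (6, -3)
Final position: (18.021, -15.021)
Distance = 17; >= 1e-6 -> NOT closed

Answer: no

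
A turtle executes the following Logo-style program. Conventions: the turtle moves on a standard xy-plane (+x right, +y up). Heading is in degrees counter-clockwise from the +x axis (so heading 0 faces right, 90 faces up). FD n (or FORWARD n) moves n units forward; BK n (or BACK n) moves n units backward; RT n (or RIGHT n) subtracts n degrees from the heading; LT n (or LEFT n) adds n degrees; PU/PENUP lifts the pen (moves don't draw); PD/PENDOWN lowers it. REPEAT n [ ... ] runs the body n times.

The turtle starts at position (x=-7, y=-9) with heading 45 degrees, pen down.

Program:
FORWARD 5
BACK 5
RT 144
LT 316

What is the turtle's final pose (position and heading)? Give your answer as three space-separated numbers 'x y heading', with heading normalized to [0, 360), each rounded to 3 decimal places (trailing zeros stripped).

Answer: -7 -9 217

Derivation:
Executing turtle program step by step:
Start: pos=(-7,-9), heading=45, pen down
FD 5: (-7,-9) -> (-3.464,-5.464) [heading=45, draw]
BK 5: (-3.464,-5.464) -> (-7,-9) [heading=45, draw]
RT 144: heading 45 -> 261
LT 316: heading 261 -> 217
Final: pos=(-7,-9), heading=217, 2 segment(s) drawn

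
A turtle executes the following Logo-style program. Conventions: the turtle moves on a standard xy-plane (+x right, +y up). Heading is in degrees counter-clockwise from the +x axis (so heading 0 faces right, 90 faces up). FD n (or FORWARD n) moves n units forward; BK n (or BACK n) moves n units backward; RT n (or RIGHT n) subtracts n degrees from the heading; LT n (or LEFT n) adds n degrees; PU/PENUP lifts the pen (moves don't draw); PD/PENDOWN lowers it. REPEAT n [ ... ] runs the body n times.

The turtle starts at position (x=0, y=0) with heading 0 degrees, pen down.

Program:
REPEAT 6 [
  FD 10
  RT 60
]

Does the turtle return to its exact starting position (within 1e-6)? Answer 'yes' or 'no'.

Answer: yes

Derivation:
Executing turtle program step by step:
Start: pos=(0,0), heading=0, pen down
REPEAT 6 [
  -- iteration 1/6 --
  FD 10: (0,0) -> (10,0) [heading=0, draw]
  RT 60: heading 0 -> 300
  -- iteration 2/6 --
  FD 10: (10,0) -> (15,-8.66) [heading=300, draw]
  RT 60: heading 300 -> 240
  -- iteration 3/6 --
  FD 10: (15,-8.66) -> (10,-17.321) [heading=240, draw]
  RT 60: heading 240 -> 180
  -- iteration 4/6 --
  FD 10: (10,-17.321) -> (0,-17.321) [heading=180, draw]
  RT 60: heading 180 -> 120
  -- iteration 5/6 --
  FD 10: (0,-17.321) -> (-5,-8.66) [heading=120, draw]
  RT 60: heading 120 -> 60
  -- iteration 6/6 --
  FD 10: (-5,-8.66) -> (0,0) [heading=60, draw]
  RT 60: heading 60 -> 0
]
Final: pos=(0,0), heading=0, 6 segment(s) drawn

Start position: (0, 0)
Final position: (0, 0)
Distance = 0; < 1e-6 -> CLOSED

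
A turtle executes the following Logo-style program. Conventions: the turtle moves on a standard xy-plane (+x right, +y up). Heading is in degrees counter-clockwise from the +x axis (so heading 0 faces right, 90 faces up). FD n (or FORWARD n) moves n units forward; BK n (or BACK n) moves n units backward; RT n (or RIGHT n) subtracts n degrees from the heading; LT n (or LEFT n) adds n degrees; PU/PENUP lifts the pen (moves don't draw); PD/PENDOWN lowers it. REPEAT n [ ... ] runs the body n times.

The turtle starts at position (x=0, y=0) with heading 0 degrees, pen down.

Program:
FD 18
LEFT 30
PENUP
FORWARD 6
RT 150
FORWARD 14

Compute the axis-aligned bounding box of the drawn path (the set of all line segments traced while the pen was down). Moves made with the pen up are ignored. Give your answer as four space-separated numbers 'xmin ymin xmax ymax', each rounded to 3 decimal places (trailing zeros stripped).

Answer: 0 0 18 0

Derivation:
Executing turtle program step by step:
Start: pos=(0,0), heading=0, pen down
FD 18: (0,0) -> (18,0) [heading=0, draw]
LT 30: heading 0 -> 30
PU: pen up
FD 6: (18,0) -> (23.196,3) [heading=30, move]
RT 150: heading 30 -> 240
FD 14: (23.196,3) -> (16.196,-9.124) [heading=240, move]
Final: pos=(16.196,-9.124), heading=240, 1 segment(s) drawn

Segment endpoints: x in {0, 18}, y in {0}
xmin=0, ymin=0, xmax=18, ymax=0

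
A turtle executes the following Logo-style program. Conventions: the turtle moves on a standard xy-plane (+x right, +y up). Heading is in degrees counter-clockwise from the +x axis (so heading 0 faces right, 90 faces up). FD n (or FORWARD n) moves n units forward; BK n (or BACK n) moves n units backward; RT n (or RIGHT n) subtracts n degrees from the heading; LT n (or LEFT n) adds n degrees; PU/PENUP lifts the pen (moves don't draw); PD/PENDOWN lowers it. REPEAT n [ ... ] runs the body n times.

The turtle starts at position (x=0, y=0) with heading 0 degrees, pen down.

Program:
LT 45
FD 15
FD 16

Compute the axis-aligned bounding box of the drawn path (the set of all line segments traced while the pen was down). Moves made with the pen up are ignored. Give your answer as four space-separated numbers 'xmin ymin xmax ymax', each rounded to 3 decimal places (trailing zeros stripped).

Executing turtle program step by step:
Start: pos=(0,0), heading=0, pen down
LT 45: heading 0 -> 45
FD 15: (0,0) -> (10.607,10.607) [heading=45, draw]
FD 16: (10.607,10.607) -> (21.92,21.92) [heading=45, draw]
Final: pos=(21.92,21.92), heading=45, 2 segment(s) drawn

Segment endpoints: x in {0, 10.607, 21.92}, y in {0, 10.607, 21.92}
xmin=0, ymin=0, xmax=21.92, ymax=21.92

Answer: 0 0 21.92 21.92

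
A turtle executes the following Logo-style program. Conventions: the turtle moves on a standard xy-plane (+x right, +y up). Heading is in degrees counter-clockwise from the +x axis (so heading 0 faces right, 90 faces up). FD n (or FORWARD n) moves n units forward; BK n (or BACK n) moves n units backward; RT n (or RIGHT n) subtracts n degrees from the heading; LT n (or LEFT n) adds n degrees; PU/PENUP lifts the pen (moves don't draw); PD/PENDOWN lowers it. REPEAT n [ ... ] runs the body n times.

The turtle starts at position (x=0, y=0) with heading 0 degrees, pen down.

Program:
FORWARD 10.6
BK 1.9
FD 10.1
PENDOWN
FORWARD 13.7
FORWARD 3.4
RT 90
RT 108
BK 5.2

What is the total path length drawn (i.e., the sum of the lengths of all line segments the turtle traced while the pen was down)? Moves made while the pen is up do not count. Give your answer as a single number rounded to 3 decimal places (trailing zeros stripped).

Executing turtle program step by step:
Start: pos=(0,0), heading=0, pen down
FD 10.6: (0,0) -> (10.6,0) [heading=0, draw]
BK 1.9: (10.6,0) -> (8.7,0) [heading=0, draw]
FD 10.1: (8.7,0) -> (18.8,0) [heading=0, draw]
PD: pen down
FD 13.7: (18.8,0) -> (32.5,0) [heading=0, draw]
FD 3.4: (32.5,0) -> (35.9,0) [heading=0, draw]
RT 90: heading 0 -> 270
RT 108: heading 270 -> 162
BK 5.2: (35.9,0) -> (40.845,-1.607) [heading=162, draw]
Final: pos=(40.845,-1.607), heading=162, 6 segment(s) drawn

Segment lengths:
  seg 1: (0,0) -> (10.6,0), length = 10.6
  seg 2: (10.6,0) -> (8.7,0), length = 1.9
  seg 3: (8.7,0) -> (18.8,0), length = 10.1
  seg 4: (18.8,0) -> (32.5,0), length = 13.7
  seg 5: (32.5,0) -> (35.9,0), length = 3.4
  seg 6: (35.9,0) -> (40.845,-1.607), length = 5.2
Total = 44.9

Answer: 44.9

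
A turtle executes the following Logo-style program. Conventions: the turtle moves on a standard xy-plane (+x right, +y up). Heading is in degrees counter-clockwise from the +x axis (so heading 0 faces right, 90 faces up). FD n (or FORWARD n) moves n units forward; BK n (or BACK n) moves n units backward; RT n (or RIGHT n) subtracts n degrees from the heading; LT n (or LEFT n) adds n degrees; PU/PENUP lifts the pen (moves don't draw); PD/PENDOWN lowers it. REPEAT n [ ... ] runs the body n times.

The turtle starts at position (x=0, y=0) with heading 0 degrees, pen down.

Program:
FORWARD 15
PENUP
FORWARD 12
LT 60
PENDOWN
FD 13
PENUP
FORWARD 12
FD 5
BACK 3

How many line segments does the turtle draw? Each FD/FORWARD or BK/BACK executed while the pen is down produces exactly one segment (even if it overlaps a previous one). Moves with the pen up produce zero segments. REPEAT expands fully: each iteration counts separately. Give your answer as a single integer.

Answer: 2

Derivation:
Executing turtle program step by step:
Start: pos=(0,0), heading=0, pen down
FD 15: (0,0) -> (15,0) [heading=0, draw]
PU: pen up
FD 12: (15,0) -> (27,0) [heading=0, move]
LT 60: heading 0 -> 60
PD: pen down
FD 13: (27,0) -> (33.5,11.258) [heading=60, draw]
PU: pen up
FD 12: (33.5,11.258) -> (39.5,21.651) [heading=60, move]
FD 5: (39.5,21.651) -> (42,25.981) [heading=60, move]
BK 3: (42,25.981) -> (40.5,23.383) [heading=60, move]
Final: pos=(40.5,23.383), heading=60, 2 segment(s) drawn
Segments drawn: 2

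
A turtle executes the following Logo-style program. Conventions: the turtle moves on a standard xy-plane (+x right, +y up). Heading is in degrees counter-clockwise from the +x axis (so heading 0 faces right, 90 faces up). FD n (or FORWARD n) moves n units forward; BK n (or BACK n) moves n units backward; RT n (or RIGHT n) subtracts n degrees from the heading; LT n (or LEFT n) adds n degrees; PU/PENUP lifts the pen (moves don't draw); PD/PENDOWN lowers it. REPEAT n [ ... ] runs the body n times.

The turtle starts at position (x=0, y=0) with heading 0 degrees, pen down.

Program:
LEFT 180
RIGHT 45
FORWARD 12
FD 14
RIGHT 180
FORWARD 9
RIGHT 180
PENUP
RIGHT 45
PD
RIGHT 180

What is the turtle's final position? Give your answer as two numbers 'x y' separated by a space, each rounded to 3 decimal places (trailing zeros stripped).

Executing turtle program step by step:
Start: pos=(0,0), heading=0, pen down
LT 180: heading 0 -> 180
RT 45: heading 180 -> 135
FD 12: (0,0) -> (-8.485,8.485) [heading=135, draw]
FD 14: (-8.485,8.485) -> (-18.385,18.385) [heading=135, draw]
RT 180: heading 135 -> 315
FD 9: (-18.385,18.385) -> (-12.021,12.021) [heading=315, draw]
RT 180: heading 315 -> 135
PU: pen up
RT 45: heading 135 -> 90
PD: pen down
RT 180: heading 90 -> 270
Final: pos=(-12.021,12.021), heading=270, 3 segment(s) drawn

Answer: -12.021 12.021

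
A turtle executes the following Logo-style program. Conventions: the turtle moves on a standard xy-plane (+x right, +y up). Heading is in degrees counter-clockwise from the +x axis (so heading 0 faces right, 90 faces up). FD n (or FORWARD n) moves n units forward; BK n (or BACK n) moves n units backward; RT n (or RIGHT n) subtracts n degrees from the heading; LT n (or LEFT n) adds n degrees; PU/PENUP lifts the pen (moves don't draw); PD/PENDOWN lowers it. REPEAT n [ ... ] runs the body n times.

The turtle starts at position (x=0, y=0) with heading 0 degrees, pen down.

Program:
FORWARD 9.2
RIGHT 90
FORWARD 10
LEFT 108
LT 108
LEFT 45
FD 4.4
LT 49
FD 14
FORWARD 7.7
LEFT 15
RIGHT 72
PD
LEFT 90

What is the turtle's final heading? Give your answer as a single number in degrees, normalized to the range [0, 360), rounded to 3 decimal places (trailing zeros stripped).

Answer: 253

Derivation:
Executing turtle program step by step:
Start: pos=(0,0), heading=0, pen down
FD 9.2: (0,0) -> (9.2,0) [heading=0, draw]
RT 90: heading 0 -> 270
FD 10: (9.2,0) -> (9.2,-10) [heading=270, draw]
LT 108: heading 270 -> 18
LT 108: heading 18 -> 126
LT 45: heading 126 -> 171
FD 4.4: (9.2,-10) -> (4.854,-9.312) [heading=171, draw]
LT 49: heading 171 -> 220
FD 14: (4.854,-9.312) -> (-5.87,-18.311) [heading=220, draw]
FD 7.7: (-5.87,-18.311) -> (-11.769,-23.26) [heading=220, draw]
LT 15: heading 220 -> 235
RT 72: heading 235 -> 163
PD: pen down
LT 90: heading 163 -> 253
Final: pos=(-11.769,-23.26), heading=253, 5 segment(s) drawn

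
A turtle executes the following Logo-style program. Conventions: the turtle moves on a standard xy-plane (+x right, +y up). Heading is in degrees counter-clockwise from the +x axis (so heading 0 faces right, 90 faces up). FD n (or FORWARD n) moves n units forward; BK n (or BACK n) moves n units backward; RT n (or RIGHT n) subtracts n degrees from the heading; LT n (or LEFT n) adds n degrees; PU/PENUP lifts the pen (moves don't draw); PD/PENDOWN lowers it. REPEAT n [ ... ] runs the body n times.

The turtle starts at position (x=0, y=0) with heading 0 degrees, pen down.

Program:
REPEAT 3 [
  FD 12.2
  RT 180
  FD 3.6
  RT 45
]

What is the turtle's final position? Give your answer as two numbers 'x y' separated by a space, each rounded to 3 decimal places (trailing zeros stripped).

Executing turtle program step by step:
Start: pos=(0,0), heading=0, pen down
REPEAT 3 [
  -- iteration 1/3 --
  FD 12.2: (0,0) -> (12.2,0) [heading=0, draw]
  RT 180: heading 0 -> 180
  FD 3.6: (12.2,0) -> (8.6,0) [heading=180, draw]
  RT 45: heading 180 -> 135
  -- iteration 2/3 --
  FD 12.2: (8.6,0) -> (-0.027,8.627) [heading=135, draw]
  RT 180: heading 135 -> 315
  FD 3.6: (-0.027,8.627) -> (2.519,6.081) [heading=315, draw]
  RT 45: heading 315 -> 270
  -- iteration 3/3 --
  FD 12.2: (2.519,6.081) -> (2.519,-6.119) [heading=270, draw]
  RT 180: heading 270 -> 90
  FD 3.6: (2.519,-6.119) -> (2.519,-2.519) [heading=90, draw]
  RT 45: heading 90 -> 45
]
Final: pos=(2.519,-2.519), heading=45, 6 segment(s) drawn

Answer: 2.519 -2.519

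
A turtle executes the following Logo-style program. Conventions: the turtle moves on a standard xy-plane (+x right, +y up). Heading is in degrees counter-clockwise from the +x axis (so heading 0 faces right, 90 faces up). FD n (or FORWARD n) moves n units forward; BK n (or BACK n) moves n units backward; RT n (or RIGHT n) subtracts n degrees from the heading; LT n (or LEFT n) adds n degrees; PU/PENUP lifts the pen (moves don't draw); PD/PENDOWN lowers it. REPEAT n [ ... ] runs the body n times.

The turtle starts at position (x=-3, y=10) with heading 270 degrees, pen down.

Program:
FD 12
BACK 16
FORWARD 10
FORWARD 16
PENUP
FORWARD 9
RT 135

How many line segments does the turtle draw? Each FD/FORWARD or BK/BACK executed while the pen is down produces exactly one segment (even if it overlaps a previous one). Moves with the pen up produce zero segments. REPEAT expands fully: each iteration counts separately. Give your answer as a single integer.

Executing turtle program step by step:
Start: pos=(-3,10), heading=270, pen down
FD 12: (-3,10) -> (-3,-2) [heading=270, draw]
BK 16: (-3,-2) -> (-3,14) [heading=270, draw]
FD 10: (-3,14) -> (-3,4) [heading=270, draw]
FD 16: (-3,4) -> (-3,-12) [heading=270, draw]
PU: pen up
FD 9: (-3,-12) -> (-3,-21) [heading=270, move]
RT 135: heading 270 -> 135
Final: pos=(-3,-21), heading=135, 4 segment(s) drawn
Segments drawn: 4

Answer: 4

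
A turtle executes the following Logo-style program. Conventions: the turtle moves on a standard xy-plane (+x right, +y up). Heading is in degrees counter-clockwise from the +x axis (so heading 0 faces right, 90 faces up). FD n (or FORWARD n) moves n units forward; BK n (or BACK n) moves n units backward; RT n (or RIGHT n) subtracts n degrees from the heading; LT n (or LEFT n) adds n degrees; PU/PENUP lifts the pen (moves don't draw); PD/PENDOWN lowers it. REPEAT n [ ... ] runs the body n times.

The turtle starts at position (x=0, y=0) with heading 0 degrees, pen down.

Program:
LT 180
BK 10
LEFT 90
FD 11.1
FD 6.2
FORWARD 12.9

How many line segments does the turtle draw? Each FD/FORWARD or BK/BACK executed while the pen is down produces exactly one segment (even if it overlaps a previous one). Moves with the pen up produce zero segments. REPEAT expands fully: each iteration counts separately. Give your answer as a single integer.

Answer: 4

Derivation:
Executing turtle program step by step:
Start: pos=(0,0), heading=0, pen down
LT 180: heading 0 -> 180
BK 10: (0,0) -> (10,0) [heading=180, draw]
LT 90: heading 180 -> 270
FD 11.1: (10,0) -> (10,-11.1) [heading=270, draw]
FD 6.2: (10,-11.1) -> (10,-17.3) [heading=270, draw]
FD 12.9: (10,-17.3) -> (10,-30.2) [heading=270, draw]
Final: pos=(10,-30.2), heading=270, 4 segment(s) drawn
Segments drawn: 4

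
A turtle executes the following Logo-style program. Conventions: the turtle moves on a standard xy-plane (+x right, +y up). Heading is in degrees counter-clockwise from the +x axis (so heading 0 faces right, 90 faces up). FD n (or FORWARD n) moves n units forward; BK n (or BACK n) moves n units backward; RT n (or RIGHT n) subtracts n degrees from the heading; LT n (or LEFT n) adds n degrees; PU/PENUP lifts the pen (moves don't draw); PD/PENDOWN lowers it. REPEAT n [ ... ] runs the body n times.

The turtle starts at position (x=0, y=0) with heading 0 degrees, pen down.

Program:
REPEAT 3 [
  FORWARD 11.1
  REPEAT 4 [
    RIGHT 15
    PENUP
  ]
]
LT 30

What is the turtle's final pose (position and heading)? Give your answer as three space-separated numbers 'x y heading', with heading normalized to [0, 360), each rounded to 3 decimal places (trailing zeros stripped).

Answer: 11.1 -19.226 210

Derivation:
Executing turtle program step by step:
Start: pos=(0,0), heading=0, pen down
REPEAT 3 [
  -- iteration 1/3 --
  FD 11.1: (0,0) -> (11.1,0) [heading=0, draw]
  REPEAT 4 [
    -- iteration 1/4 --
    RT 15: heading 0 -> 345
    PU: pen up
    -- iteration 2/4 --
    RT 15: heading 345 -> 330
    PU: pen up
    -- iteration 3/4 --
    RT 15: heading 330 -> 315
    PU: pen up
    -- iteration 4/4 --
    RT 15: heading 315 -> 300
    PU: pen up
  ]
  -- iteration 2/3 --
  FD 11.1: (11.1,0) -> (16.65,-9.613) [heading=300, move]
  REPEAT 4 [
    -- iteration 1/4 --
    RT 15: heading 300 -> 285
    PU: pen up
    -- iteration 2/4 --
    RT 15: heading 285 -> 270
    PU: pen up
    -- iteration 3/4 --
    RT 15: heading 270 -> 255
    PU: pen up
    -- iteration 4/4 --
    RT 15: heading 255 -> 240
    PU: pen up
  ]
  -- iteration 3/3 --
  FD 11.1: (16.65,-9.613) -> (11.1,-19.226) [heading=240, move]
  REPEAT 4 [
    -- iteration 1/4 --
    RT 15: heading 240 -> 225
    PU: pen up
    -- iteration 2/4 --
    RT 15: heading 225 -> 210
    PU: pen up
    -- iteration 3/4 --
    RT 15: heading 210 -> 195
    PU: pen up
    -- iteration 4/4 --
    RT 15: heading 195 -> 180
    PU: pen up
  ]
]
LT 30: heading 180 -> 210
Final: pos=(11.1,-19.226), heading=210, 1 segment(s) drawn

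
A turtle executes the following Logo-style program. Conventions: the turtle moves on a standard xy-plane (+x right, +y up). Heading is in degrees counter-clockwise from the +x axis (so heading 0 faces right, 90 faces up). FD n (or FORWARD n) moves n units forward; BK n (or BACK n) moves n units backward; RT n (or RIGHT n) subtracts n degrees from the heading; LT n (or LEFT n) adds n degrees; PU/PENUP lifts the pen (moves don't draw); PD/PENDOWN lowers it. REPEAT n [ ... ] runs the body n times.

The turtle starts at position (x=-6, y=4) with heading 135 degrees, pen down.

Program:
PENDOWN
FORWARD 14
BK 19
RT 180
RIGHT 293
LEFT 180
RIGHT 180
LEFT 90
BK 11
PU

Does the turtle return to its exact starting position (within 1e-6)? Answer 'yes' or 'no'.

Executing turtle program step by step:
Start: pos=(-6,4), heading=135, pen down
PD: pen down
FD 14: (-6,4) -> (-15.899,13.899) [heading=135, draw]
BK 19: (-15.899,13.899) -> (-2.464,0.464) [heading=135, draw]
RT 180: heading 135 -> 315
RT 293: heading 315 -> 22
LT 180: heading 22 -> 202
RT 180: heading 202 -> 22
LT 90: heading 22 -> 112
BK 11: (-2.464,0.464) -> (1.656,-9.735) [heading=112, draw]
PU: pen up
Final: pos=(1.656,-9.735), heading=112, 3 segment(s) drawn

Start position: (-6, 4)
Final position: (1.656, -9.735)
Distance = 15.724; >= 1e-6 -> NOT closed

Answer: no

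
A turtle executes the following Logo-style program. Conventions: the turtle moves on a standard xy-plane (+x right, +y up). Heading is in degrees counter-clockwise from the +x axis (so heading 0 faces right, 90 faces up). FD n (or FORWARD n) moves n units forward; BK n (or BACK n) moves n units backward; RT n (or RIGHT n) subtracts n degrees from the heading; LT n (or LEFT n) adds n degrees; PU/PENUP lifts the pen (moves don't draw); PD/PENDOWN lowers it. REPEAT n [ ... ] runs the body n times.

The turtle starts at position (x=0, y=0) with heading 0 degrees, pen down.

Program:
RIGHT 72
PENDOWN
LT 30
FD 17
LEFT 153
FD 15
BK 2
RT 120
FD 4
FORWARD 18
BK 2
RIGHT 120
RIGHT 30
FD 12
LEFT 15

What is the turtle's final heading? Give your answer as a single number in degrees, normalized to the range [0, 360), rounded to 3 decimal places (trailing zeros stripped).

Executing turtle program step by step:
Start: pos=(0,0), heading=0, pen down
RT 72: heading 0 -> 288
PD: pen down
LT 30: heading 288 -> 318
FD 17: (0,0) -> (12.633,-11.375) [heading=318, draw]
LT 153: heading 318 -> 111
FD 15: (12.633,-11.375) -> (7.258,2.628) [heading=111, draw]
BK 2: (7.258,2.628) -> (7.975,0.761) [heading=111, draw]
RT 120: heading 111 -> 351
FD 4: (7.975,0.761) -> (11.925,0.136) [heading=351, draw]
FD 18: (11.925,0.136) -> (29.704,-2.68) [heading=351, draw]
BK 2: (29.704,-2.68) -> (27.728,-2.367) [heading=351, draw]
RT 120: heading 351 -> 231
RT 30: heading 231 -> 201
FD 12: (27.728,-2.367) -> (16.525,-6.668) [heading=201, draw]
LT 15: heading 201 -> 216
Final: pos=(16.525,-6.668), heading=216, 7 segment(s) drawn

Answer: 216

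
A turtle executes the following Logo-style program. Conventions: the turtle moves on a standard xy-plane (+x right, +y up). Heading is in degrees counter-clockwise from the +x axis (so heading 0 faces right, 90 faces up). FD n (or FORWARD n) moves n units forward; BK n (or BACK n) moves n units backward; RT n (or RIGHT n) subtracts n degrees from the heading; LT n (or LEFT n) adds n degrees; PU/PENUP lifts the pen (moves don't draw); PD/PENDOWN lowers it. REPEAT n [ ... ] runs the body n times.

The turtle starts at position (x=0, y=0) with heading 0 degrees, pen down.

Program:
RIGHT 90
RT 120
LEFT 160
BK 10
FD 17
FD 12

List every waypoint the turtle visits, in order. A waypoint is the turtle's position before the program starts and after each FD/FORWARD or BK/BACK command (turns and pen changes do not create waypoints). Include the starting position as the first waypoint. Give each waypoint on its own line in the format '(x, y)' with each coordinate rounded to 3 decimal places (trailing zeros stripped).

Answer: (0, 0)
(-6.428, 7.66)
(4.5, -5.362)
(12.213, -14.555)

Derivation:
Executing turtle program step by step:
Start: pos=(0,0), heading=0, pen down
RT 90: heading 0 -> 270
RT 120: heading 270 -> 150
LT 160: heading 150 -> 310
BK 10: (0,0) -> (-6.428,7.66) [heading=310, draw]
FD 17: (-6.428,7.66) -> (4.5,-5.362) [heading=310, draw]
FD 12: (4.5,-5.362) -> (12.213,-14.555) [heading=310, draw]
Final: pos=(12.213,-14.555), heading=310, 3 segment(s) drawn
Waypoints (4 total):
(0, 0)
(-6.428, 7.66)
(4.5, -5.362)
(12.213, -14.555)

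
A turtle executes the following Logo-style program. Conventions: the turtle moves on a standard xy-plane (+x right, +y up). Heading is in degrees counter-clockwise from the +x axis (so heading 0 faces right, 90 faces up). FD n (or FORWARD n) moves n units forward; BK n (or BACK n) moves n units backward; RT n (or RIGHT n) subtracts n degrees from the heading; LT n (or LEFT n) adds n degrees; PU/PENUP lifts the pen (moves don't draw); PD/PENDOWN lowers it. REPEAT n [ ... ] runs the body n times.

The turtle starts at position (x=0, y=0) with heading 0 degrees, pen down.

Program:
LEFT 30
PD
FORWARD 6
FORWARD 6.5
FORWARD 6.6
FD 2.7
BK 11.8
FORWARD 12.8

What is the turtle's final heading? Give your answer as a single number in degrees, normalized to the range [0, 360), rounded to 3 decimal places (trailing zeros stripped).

Executing turtle program step by step:
Start: pos=(0,0), heading=0, pen down
LT 30: heading 0 -> 30
PD: pen down
FD 6: (0,0) -> (5.196,3) [heading=30, draw]
FD 6.5: (5.196,3) -> (10.825,6.25) [heading=30, draw]
FD 6.6: (10.825,6.25) -> (16.541,9.55) [heading=30, draw]
FD 2.7: (16.541,9.55) -> (18.879,10.9) [heading=30, draw]
BK 11.8: (18.879,10.9) -> (8.66,5) [heading=30, draw]
FD 12.8: (8.66,5) -> (19.745,11.4) [heading=30, draw]
Final: pos=(19.745,11.4), heading=30, 6 segment(s) drawn

Answer: 30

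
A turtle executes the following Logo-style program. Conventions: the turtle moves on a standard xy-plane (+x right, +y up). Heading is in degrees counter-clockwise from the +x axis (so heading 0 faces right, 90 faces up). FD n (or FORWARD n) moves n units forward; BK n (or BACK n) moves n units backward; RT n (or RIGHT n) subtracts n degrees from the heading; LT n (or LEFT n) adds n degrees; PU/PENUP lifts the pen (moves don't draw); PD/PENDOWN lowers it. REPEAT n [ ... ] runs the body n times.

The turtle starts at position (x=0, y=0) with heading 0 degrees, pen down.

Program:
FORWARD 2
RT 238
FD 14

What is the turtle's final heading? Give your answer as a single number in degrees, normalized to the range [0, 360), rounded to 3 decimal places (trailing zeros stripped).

Answer: 122

Derivation:
Executing turtle program step by step:
Start: pos=(0,0), heading=0, pen down
FD 2: (0,0) -> (2,0) [heading=0, draw]
RT 238: heading 0 -> 122
FD 14: (2,0) -> (-5.419,11.873) [heading=122, draw]
Final: pos=(-5.419,11.873), heading=122, 2 segment(s) drawn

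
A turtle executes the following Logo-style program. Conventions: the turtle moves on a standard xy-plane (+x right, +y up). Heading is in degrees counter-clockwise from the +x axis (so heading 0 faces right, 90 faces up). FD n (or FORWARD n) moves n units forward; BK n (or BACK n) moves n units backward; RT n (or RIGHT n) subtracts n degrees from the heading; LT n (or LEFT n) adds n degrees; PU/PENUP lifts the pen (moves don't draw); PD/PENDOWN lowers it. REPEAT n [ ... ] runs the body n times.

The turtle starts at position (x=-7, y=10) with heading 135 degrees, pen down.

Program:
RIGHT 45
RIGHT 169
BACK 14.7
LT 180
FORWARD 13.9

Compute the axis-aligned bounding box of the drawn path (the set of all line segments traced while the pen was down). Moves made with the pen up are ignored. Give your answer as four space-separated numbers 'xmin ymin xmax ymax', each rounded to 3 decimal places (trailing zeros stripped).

Answer: -12.457 10 -7 38.075

Derivation:
Executing turtle program step by step:
Start: pos=(-7,10), heading=135, pen down
RT 45: heading 135 -> 90
RT 169: heading 90 -> 281
BK 14.7: (-7,10) -> (-9.805,24.43) [heading=281, draw]
LT 180: heading 281 -> 101
FD 13.9: (-9.805,24.43) -> (-12.457,38.075) [heading=101, draw]
Final: pos=(-12.457,38.075), heading=101, 2 segment(s) drawn

Segment endpoints: x in {-12.457, -9.805, -7}, y in {10, 24.43, 38.075}
xmin=-12.457, ymin=10, xmax=-7, ymax=38.075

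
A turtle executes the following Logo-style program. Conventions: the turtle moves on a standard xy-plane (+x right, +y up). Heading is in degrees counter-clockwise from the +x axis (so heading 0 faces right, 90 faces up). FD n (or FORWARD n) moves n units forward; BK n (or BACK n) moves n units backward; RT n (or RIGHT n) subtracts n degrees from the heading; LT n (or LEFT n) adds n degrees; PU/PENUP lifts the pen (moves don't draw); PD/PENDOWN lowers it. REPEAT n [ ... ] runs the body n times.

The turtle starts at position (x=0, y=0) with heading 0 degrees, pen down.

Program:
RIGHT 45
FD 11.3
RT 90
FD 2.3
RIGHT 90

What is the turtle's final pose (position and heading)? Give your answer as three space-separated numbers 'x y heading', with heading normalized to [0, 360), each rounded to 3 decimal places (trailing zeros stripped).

Executing turtle program step by step:
Start: pos=(0,0), heading=0, pen down
RT 45: heading 0 -> 315
FD 11.3: (0,0) -> (7.99,-7.99) [heading=315, draw]
RT 90: heading 315 -> 225
FD 2.3: (7.99,-7.99) -> (6.364,-9.617) [heading=225, draw]
RT 90: heading 225 -> 135
Final: pos=(6.364,-9.617), heading=135, 2 segment(s) drawn

Answer: 6.364 -9.617 135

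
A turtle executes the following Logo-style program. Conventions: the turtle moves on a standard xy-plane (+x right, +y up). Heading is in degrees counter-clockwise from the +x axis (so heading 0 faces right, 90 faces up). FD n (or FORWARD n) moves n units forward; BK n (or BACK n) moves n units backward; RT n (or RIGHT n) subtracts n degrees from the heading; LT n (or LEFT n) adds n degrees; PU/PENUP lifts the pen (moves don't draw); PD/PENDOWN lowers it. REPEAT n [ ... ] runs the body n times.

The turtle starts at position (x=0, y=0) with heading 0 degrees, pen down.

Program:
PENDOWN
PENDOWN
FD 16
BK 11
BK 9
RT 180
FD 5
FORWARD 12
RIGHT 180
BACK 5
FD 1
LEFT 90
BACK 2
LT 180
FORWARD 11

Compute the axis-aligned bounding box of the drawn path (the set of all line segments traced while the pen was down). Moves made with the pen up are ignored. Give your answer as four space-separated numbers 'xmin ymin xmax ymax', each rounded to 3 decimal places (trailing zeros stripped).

Answer: -26 -13 16 0

Derivation:
Executing turtle program step by step:
Start: pos=(0,0), heading=0, pen down
PD: pen down
PD: pen down
FD 16: (0,0) -> (16,0) [heading=0, draw]
BK 11: (16,0) -> (5,0) [heading=0, draw]
BK 9: (5,0) -> (-4,0) [heading=0, draw]
RT 180: heading 0 -> 180
FD 5: (-4,0) -> (-9,0) [heading=180, draw]
FD 12: (-9,0) -> (-21,0) [heading=180, draw]
RT 180: heading 180 -> 0
BK 5: (-21,0) -> (-26,0) [heading=0, draw]
FD 1: (-26,0) -> (-25,0) [heading=0, draw]
LT 90: heading 0 -> 90
BK 2: (-25,0) -> (-25,-2) [heading=90, draw]
LT 180: heading 90 -> 270
FD 11: (-25,-2) -> (-25,-13) [heading=270, draw]
Final: pos=(-25,-13), heading=270, 9 segment(s) drawn

Segment endpoints: x in {-26, -25, -21, -9, -4, 0, 5, 16}, y in {-13, -2, 0, 0, 0, 0, 0}
xmin=-26, ymin=-13, xmax=16, ymax=0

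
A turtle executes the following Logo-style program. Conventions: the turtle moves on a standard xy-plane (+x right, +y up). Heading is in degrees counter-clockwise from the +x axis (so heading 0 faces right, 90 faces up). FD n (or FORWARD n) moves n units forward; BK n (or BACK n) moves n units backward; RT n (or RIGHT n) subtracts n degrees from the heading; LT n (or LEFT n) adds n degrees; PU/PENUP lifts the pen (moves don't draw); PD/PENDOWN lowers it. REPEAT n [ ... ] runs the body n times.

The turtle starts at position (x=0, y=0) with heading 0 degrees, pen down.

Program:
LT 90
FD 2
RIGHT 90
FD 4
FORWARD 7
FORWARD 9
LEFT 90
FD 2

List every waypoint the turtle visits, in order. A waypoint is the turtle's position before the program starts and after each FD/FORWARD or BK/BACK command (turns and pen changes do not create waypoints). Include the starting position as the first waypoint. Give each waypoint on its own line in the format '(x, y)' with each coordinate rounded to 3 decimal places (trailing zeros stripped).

Executing turtle program step by step:
Start: pos=(0,0), heading=0, pen down
LT 90: heading 0 -> 90
FD 2: (0,0) -> (0,2) [heading=90, draw]
RT 90: heading 90 -> 0
FD 4: (0,2) -> (4,2) [heading=0, draw]
FD 7: (4,2) -> (11,2) [heading=0, draw]
FD 9: (11,2) -> (20,2) [heading=0, draw]
LT 90: heading 0 -> 90
FD 2: (20,2) -> (20,4) [heading=90, draw]
Final: pos=(20,4), heading=90, 5 segment(s) drawn
Waypoints (6 total):
(0, 0)
(0, 2)
(4, 2)
(11, 2)
(20, 2)
(20, 4)

Answer: (0, 0)
(0, 2)
(4, 2)
(11, 2)
(20, 2)
(20, 4)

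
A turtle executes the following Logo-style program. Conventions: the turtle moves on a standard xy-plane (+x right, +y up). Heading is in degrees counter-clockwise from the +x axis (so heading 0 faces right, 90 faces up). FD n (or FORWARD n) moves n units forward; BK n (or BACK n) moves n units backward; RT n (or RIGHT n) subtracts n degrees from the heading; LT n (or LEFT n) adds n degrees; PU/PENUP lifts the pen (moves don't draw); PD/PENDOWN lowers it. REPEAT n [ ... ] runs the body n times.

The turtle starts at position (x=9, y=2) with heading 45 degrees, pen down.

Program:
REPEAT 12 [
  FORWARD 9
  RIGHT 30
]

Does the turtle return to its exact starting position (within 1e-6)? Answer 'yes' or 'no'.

Executing turtle program step by step:
Start: pos=(9,2), heading=45, pen down
REPEAT 12 [
  -- iteration 1/12 --
  FD 9: (9,2) -> (15.364,8.364) [heading=45, draw]
  RT 30: heading 45 -> 15
  -- iteration 2/12 --
  FD 9: (15.364,8.364) -> (24.057,10.693) [heading=15, draw]
  RT 30: heading 15 -> 345
  -- iteration 3/12 --
  FD 9: (24.057,10.693) -> (32.751,8.364) [heading=345, draw]
  RT 30: heading 345 -> 315
  -- iteration 4/12 --
  FD 9: (32.751,8.364) -> (39.115,2) [heading=315, draw]
  RT 30: heading 315 -> 285
  -- iteration 5/12 --
  FD 9: (39.115,2) -> (41.444,-6.693) [heading=285, draw]
  RT 30: heading 285 -> 255
  -- iteration 6/12 --
  FD 9: (41.444,-6.693) -> (39.115,-15.387) [heading=255, draw]
  RT 30: heading 255 -> 225
  -- iteration 7/12 --
  FD 9: (39.115,-15.387) -> (32.751,-21.751) [heading=225, draw]
  RT 30: heading 225 -> 195
  -- iteration 8/12 --
  FD 9: (32.751,-21.751) -> (24.057,-24.08) [heading=195, draw]
  RT 30: heading 195 -> 165
  -- iteration 9/12 --
  FD 9: (24.057,-24.08) -> (15.364,-21.751) [heading=165, draw]
  RT 30: heading 165 -> 135
  -- iteration 10/12 --
  FD 9: (15.364,-21.751) -> (9,-15.387) [heading=135, draw]
  RT 30: heading 135 -> 105
  -- iteration 11/12 --
  FD 9: (9,-15.387) -> (6.671,-6.693) [heading=105, draw]
  RT 30: heading 105 -> 75
  -- iteration 12/12 --
  FD 9: (6.671,-6.693) -> (9,2) [heading=75, draw]
  RT 30: heading 75 -> 45
]
Final: pos=(9,2), heading=45, 12 segment(s) drawn

Start position: (9, 2)
Final position: (9, 2)
Distance = 0; < 1e-6 -> CLOSED

Answer: yes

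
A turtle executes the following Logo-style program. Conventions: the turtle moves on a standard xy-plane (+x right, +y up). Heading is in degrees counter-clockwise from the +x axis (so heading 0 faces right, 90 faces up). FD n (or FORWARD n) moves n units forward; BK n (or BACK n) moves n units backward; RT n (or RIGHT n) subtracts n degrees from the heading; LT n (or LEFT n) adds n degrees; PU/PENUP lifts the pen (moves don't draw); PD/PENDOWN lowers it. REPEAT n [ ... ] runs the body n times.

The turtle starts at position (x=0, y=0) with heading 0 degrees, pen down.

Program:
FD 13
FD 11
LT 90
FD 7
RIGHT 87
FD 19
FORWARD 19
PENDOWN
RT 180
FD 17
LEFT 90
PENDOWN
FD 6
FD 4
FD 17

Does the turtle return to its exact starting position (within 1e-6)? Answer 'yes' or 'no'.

Answer: no

Derivation:
Executing turtle program step by step:
Start: pos=(0,0), heading=0, pen down
FD 13: (0,0) -> (13,0) [heading=0, draw]
FD 11: (13,0) -> (24,0) [heading=0, draw]
LT 90: heading 0 -> 90
FD 7: (24,0) -> (24,7) [heading=90, draw]
RT 87: heading 90 -> 3
FD 19: (24,7) -> (42.974,7.994) [heading=3, draw]
FD 19: (42.974,7.994) -> (61.948,8.989) [heading=3, draw]
PD: pen down
RT 180: heading 3 -> 183
FD 17: (61.948,8.989) -> (44.971,8.099) [heading=183, draw]
LT 90: heading 183 -> 273
PD: pen down
FD 6: (44.971,8.099) -> (45.285,2.107) [heading=273, draw]
FD 4: (45.285,2.107) -> (45.495,-1.887) [heading=273, draw]
FD 17: (45.495,-1.887) -> (46.384,-18.864) [heading=273, draw]
Final: pos=(46.384,-18.864), heading=273, 9 segment(s) drawn

Start position: (0, 0)
Final position: (46.384, -18.864)
Distance = 50.073; >= 1e-6 -> NOT closed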